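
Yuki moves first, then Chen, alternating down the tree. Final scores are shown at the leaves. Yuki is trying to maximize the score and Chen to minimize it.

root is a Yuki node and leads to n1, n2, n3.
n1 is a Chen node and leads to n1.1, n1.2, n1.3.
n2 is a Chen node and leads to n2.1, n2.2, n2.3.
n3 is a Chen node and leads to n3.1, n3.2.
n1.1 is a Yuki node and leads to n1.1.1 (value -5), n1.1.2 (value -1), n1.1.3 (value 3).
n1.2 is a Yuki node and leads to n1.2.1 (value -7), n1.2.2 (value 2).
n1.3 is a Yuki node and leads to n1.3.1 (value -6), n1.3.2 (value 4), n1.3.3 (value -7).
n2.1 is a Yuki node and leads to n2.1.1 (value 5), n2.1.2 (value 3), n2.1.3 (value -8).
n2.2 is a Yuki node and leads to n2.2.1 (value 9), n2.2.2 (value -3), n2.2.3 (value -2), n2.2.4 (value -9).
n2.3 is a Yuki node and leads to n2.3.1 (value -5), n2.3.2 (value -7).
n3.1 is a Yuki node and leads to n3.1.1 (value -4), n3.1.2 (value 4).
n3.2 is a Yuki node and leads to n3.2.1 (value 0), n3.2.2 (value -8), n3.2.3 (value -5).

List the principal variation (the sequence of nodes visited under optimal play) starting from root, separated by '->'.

root -> n1 -> n1.2 -> n1.2.2

n1.1 (Yuki): max(-5, -1, 3) = 3
n1.2 (Yuki): max(-7, 2) = 2
n1.3 (Yuki): max(-6, 4, -7) = 4
n1 (Chen): min(3, 2, 4) = 2
n2.1 (Yuki): max(5, 3, -8) = 5
n2.2 (Yuki): max(9, -3, -2, -9) = 9
n2.3 (Yuki): max(-5, -7) = -5
n2 (Chen): min(5, 9, -5) = -5
n3.1 (Yuki): max(-4, 4) = 4
n3.2 (Yuki): max(0, -8, -5) = 0
n3 (Chen): min(4, 0) = 0
root (Yuki): max(2, -5, 0) = 2
At root, Yuki picks n1 (highest: 2).
At n1, Chen picks n1.2 (lowest: 2).
At n1.2, Yuki picks n1.2.2 (highest: 2).
Terminal value 2.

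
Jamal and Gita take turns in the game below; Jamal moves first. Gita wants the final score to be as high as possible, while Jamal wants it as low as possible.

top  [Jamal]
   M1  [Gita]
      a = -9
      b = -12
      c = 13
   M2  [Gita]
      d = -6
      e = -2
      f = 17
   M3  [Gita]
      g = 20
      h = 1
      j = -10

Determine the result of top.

M1 (Gita): max(-9, -12, 13) = 13
M2 (Gita): max(-6, -2, 17) = 17
M3 (Gita): max(20, 1, -10) = 20
top (Jamal): min(13, 17, 20) = 13

13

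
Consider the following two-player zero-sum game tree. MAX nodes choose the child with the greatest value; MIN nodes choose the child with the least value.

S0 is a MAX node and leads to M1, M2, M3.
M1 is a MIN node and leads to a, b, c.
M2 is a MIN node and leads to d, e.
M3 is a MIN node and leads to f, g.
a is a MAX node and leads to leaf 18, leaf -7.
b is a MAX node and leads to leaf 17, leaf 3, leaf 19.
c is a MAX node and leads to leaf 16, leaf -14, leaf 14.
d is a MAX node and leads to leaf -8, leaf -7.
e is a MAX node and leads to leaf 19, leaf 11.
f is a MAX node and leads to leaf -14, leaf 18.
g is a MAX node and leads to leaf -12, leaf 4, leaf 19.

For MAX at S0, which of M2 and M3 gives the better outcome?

d (MAX): max(-8, -7) = -7
e (MAX): max(19, 11) = 19
M2 (MIN): min(-7, 19) = -7
f (MAX): max(-14, 18) = 18
g (MAX): max(-12, 4, 19) = 19
M3 (MIN): min(18, 19) = 18
MAX prefers the higher value; M2=-7, M3=18. M3 is better since 18 > -7.

M3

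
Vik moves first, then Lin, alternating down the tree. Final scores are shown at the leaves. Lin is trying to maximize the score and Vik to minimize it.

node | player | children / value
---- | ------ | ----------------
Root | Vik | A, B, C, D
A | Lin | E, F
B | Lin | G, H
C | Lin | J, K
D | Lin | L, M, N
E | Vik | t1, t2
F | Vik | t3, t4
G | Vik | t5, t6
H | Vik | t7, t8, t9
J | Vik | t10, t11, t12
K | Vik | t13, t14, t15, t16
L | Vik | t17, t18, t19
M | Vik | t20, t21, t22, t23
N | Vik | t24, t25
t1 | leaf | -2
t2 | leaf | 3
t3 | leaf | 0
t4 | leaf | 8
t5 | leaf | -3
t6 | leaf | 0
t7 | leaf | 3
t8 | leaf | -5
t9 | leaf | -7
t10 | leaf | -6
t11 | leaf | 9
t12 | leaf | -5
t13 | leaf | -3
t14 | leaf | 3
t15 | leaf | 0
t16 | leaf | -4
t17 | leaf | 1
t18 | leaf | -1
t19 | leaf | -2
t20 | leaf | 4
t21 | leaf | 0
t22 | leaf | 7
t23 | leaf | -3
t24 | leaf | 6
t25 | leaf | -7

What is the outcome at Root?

-4

E (Vik): min(-2, 3) = -2
F (Vik): min(0, 8) = 0
A (Lin): max(-2, 0) = 0
G (Vik): min(-3, 0) = -3
H (Vik): min(3, -5, -7) = -7
B (Lin): max(-3, -7) = -3
J (Vik): min(-6, 9, -5) = -6
K (Vik): min(-3, 3, 0, -4) = -4
C (Lin): max(-6, -4) = -4
L (Vik): min(1, -1, -2) = -2
M (Vik): min(4, 0, 7, -3) = -3
N (Vik): min(6, -7) = -7
D (Lin): max(-2, -3, -7) = -2
Root (Vik): min(0, -3, -4, -2) = -4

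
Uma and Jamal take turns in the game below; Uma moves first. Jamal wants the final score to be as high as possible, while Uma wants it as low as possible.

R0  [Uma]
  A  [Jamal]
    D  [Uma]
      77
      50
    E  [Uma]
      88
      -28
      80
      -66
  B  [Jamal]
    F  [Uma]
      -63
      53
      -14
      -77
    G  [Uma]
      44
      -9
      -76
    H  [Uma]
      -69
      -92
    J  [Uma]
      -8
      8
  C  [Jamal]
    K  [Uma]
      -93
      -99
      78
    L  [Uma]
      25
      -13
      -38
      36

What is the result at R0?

D (Uma): min(77, 50) = 50
E (Uma): min(88, -28, 80, -66) = -66
A (Jamal): max(50, -66) = 50
F (Uma): min(-63, 53, -14, -77) = -77
G (Uma): min(44, -9, -76) = -76
H (Uma): min(-69, -92) = -92
J (Uma): min(-8, 8) = -8
B (Jamal): max(-77, -76, -92, -8) = -8
K (Uma): min(-93, -99, 78) = -99
L (Uma): min(25, -13, -38, 36) = -38
C (Jamal): max(-99, -38) = -38
R0 (Uma): min(50, -8, -38) = -38

-38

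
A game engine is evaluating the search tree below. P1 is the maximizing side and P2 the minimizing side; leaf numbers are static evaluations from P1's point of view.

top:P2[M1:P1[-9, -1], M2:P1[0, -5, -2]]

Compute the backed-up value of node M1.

M1 (P1): max(-9, -1) = -1

-1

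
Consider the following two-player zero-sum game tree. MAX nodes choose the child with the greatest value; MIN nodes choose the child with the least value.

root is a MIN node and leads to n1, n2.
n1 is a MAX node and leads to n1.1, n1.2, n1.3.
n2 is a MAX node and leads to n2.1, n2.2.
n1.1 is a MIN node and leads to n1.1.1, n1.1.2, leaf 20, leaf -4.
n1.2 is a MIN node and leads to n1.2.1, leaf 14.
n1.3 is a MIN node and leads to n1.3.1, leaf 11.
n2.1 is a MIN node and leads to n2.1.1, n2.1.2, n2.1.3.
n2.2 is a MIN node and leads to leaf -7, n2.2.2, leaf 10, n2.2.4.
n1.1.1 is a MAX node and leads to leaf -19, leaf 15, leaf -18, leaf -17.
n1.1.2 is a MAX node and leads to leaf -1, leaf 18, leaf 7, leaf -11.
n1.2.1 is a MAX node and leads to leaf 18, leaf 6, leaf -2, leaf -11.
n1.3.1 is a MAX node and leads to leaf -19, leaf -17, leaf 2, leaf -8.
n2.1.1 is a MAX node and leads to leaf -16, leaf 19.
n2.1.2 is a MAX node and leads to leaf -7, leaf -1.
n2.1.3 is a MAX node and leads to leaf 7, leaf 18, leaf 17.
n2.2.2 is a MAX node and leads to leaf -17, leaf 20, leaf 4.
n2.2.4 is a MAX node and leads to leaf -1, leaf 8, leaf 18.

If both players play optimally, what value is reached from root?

-1

n1.1.1 (MAX): max(-19, 15, -18, -17) = 15
n1.1.2 (MAX): max(-1, 18, 7, -11) = 18
n1.1 (MIN): min(15, 18, 20, -4) = -4
n1.2.1 (MAX): max(18, 6, -2, -11) = 18
n1.2 (MIN): min(18, 14) = 14
n1.3.1 (MAX): max(-19, -17, 2, -8) = 2
n1.3 (MIN): min(2, 11) = 2
n1 (MAX): max(-4, 14, 2) = 14
n2.1.1 (MAX): max(-16, 19) = 19
n2.1.2 (MAX): max(-7, -1) = -1
n2.1.3 (MAX): max(7, 18, 17) = 18
n2.1 (MIN): min(19, -1, 18) = -1
n2.2.2 (MAX): max(-17, 20, 4) = 20
n2.2.4 (MAX): max(-1, 8, 18) = 18
n2.2 (MIN): min(-7, 20, 10, 18) = -7
n2 (MAX): max(-1, -7) = -1
root (MIN): min(14, -1) = -1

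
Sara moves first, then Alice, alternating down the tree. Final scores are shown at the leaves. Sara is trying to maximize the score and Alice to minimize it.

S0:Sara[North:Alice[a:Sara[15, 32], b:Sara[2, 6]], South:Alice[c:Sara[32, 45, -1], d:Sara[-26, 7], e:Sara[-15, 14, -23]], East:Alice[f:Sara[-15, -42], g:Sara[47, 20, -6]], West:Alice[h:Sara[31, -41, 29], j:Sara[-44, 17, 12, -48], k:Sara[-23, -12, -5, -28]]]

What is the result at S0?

a (Sara): max(15, 32) = 32
b (Sara): max(2, 6) = 6
North (Alice): min(32, 6) = 6
c (Sara): max(32, 45, -1) = 45
d (Sara): max(-26, 7) = 7
e (Sara): max(-15, 14, -23) = 14
South (Alice): min(45, 7, 14) = 7
f (Sara): max(-15, -42) = -15
g (Sara): max(47, 20, -6) = 47
East (Alice): min(-15, 47) = -15
h (Sara): max(31, -41, 29) = 31
j (Sara): max(-44, 17, 12, -48) = 17
k (Sara): max(-23, -12, -5, -28) = -5
West (Alice): min(31, 17, -5) = -5
S0 (Sara): max(6, 7, -15, -5) = 7

7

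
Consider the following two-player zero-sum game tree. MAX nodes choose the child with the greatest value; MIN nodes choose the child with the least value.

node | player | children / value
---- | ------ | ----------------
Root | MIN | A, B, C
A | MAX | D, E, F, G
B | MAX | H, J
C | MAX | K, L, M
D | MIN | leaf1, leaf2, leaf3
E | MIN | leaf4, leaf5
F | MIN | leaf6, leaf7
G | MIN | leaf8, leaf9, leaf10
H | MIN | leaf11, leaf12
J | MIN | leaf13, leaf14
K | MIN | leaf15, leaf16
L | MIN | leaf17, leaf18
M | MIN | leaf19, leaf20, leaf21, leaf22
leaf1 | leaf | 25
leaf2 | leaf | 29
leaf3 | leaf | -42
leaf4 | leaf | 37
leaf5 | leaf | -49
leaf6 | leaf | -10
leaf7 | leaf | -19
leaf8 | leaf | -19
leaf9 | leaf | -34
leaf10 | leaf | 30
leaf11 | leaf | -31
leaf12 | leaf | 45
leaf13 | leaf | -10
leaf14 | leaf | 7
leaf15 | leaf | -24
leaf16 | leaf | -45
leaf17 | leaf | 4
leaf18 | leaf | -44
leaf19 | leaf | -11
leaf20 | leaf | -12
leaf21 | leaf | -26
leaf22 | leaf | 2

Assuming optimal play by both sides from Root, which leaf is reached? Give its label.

leaf21

D (MIN): min(25, 29, -42) = -42
E (MIN): min(37, -49) = -49
F (MIN): min(-10, -19) = -19
G (MIN): min(-19, -34, 30) = -34
A (MAX): max(-42, -49, -19, -34) = -19
H (MIN): min(-31, 45) = -31
J (MIN): min(-10, 7) = -10
B (MAX): max(-31, -10) = -10
K (MIN): min(-24, -45) = -45
L (MIN): min(4, -44) = -44
M (MIN): min(-11, -12, -26, 2) = -26
C (MAX): max(-45, -44, -26) = -26
Root (MIN): min(-19, -10, -26) = -26
At Root, MIN picks C (lowest: -26).
At C, MAX picks M (highest: -26).
At M, MIN picks leaf21 (lowest: -26).
Terminal value -26.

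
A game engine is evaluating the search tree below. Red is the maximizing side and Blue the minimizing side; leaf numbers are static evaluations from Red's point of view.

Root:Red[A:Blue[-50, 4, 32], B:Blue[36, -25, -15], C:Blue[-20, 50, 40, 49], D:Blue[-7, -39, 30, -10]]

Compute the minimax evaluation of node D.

-39

D (Blue): min(-7, -39, 30, -10) = -39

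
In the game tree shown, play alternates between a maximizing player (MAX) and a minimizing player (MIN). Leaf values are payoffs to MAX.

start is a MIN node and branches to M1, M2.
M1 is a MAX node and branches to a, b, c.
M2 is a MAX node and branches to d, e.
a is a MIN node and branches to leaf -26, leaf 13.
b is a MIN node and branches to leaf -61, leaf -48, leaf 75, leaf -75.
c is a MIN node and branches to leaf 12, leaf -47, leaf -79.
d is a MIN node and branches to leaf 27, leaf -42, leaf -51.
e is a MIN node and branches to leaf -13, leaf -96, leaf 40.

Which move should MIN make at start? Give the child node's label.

M2

a (MIN): min(-26, 13) = -26
b (MIN): min(-61, -48, 75, -75) = -75
c (MIN): min(12, -47, -79) = -79
M1 (MAX): max(-26, -75, -79) = -26
d (MIN): min(27, -42, -51) = -51
e (MIN): min(-13, -96, 40) = -96
M2 (MAX): max(-51, -96) = -51
start (MIN): min(-26, -51) = -51
MIN at start wants the lowest of {M1=-26, M2=-51}, so chooses M2.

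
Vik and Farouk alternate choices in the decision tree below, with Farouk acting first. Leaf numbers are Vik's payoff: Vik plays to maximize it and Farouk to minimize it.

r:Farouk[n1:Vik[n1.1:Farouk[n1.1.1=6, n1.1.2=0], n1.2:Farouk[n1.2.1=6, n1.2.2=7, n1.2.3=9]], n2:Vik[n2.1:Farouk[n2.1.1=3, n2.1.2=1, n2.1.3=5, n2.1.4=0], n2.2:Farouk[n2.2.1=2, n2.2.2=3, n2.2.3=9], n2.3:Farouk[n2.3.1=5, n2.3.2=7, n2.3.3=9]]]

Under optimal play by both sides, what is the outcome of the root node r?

n1.1 (Farouk): min(6, 0) = 0
n1.2 (Farouk): min(6, 7, 9) = 6
n1 (Vik): max(0, 6) = 6
n2.1 (Farouk): min(3, 1, 5, 0) = 0
n2.2 (Farouk): min(2, 3, 9) = 2
n2.3 (Farouk): min(5, 7, 9) = 5
n2 (Vik): max(0, 2, 5) = 5
r (Farouk): min(6, 5) = 5

5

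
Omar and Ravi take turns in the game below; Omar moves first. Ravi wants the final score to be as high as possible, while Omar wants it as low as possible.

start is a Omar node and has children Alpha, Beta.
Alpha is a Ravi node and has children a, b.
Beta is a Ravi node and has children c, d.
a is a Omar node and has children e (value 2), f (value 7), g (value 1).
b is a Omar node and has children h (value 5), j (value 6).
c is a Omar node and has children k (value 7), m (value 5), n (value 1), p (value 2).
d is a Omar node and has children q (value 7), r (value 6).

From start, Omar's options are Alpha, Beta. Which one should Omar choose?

Alpha

a (Omar): min(2, 7, 1) = 1
b (Omar): min(5, 6) = 5
Alpha (Ravi): max(1, 5) = 5
c (Omar): min(7, 5, 1, 2) = 1
d (Omar): min(7, 6) = 6
Beta (Ravi): max(1, 6) = 6
start (Omar): min(5, 6) = 5
Omar at start wants the lowest of {Alpha=5, Beta=6}, so chooses Alpha.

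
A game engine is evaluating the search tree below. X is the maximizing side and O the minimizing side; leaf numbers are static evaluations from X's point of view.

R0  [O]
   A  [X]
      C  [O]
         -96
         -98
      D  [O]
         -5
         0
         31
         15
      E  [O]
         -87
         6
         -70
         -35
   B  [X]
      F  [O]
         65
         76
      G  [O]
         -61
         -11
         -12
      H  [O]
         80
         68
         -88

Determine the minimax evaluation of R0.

C (O): min(-96, -98) = -98
D (O): min(-5, 0, 31, 15) = -5
E (O): min(-87, 6, -70, -35) = -87
A (X): max(-98, -5, -87) = -5
F (O): min(65, 76) = 65
G (O): min(-61, -11, -12) = -61
H (O): min(80, 68, -88) = -88
B (X): max(65, -61, -88) = 65
R0 (O): min(-5, 65) = -5

-5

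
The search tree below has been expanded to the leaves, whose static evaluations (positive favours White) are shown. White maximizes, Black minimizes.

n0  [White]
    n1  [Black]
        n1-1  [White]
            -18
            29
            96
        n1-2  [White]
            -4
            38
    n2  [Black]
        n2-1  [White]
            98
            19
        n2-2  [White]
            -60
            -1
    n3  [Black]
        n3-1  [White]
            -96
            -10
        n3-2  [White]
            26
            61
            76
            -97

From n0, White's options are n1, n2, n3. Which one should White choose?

n1-1 (White): max(-18, 29, 96) = 96
n1-2 (White): max(-4, 38) = 38
n1 (Black): min(96, 38) = 38
n2-1 (White): max(98, 19) = 98
n2-2 (White): max(-60, -1) = -1
n2 (Black): min(98, -1) = -1
n3-1 (White): max(-96, -10) = -10
n3-2 (White): max(26, 61, 76, -97) = 76
n3 (Black): min(-10, 76) = -10
n0 (White): max(38, -1, -10) = 38
White at n0 wants the highest of {n1=38, n2=-1, n3=-10}, so chooses n1.

n1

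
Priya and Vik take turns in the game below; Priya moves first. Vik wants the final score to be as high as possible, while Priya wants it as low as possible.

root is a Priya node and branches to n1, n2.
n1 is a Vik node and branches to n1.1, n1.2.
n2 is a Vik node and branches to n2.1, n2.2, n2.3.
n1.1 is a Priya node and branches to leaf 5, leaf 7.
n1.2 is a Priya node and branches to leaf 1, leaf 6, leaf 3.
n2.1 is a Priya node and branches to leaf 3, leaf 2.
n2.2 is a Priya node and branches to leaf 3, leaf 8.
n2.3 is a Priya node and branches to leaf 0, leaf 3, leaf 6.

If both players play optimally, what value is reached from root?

n1.1 (Priya): min(5, 7) = 5
n1.2 (Priya): min(1, 6, 3) = 1
n1 (Vik): max(5, 1) = 5
n2.1 (Priya): min(3, 2) = 2
n2.2 (Priya): min(3, 8) = 3
n2.3 (Priya): min(0, 3, 6) = 0
n2 (Vik): max(2, 3, 0) = 3
root (Priya): min(5, 3) = 3

3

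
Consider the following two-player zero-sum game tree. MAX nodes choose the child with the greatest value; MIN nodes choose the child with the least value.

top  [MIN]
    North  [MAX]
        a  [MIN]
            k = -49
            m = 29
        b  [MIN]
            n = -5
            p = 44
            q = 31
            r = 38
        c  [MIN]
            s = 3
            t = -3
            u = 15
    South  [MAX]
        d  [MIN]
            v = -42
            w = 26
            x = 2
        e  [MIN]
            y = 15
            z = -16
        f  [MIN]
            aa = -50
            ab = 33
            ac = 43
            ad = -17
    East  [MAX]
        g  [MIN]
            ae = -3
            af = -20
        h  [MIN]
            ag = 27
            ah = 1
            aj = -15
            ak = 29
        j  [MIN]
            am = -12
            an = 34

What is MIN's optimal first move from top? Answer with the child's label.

South

a (MIN): min(-49, 29) = -49
b (MIN): min(-5, 44, 31, 38) = -5
c (MIN): min(3, -3, 15) = -3
North (MAX): max(-49, -5, -3) = -3
d (MIN): min(-42, 26, 2) = -42
e (MIN): min(15, -16) = -16
f (MIN): min(-50, 33, 43, -17) = -50
South (MAX): max(-42, -16, -50) = -16
g (MIN): min(-3, -20) = -20
h (MIN): min(27, 1, -15, 29) = -15
j (MIN): min(-12, 34) = -12
East (MAX): max(-20, -15, -12) = -12
top (MIN): min(-3, -16, -12) = -16
MIN at top wants the lowest of {North=-3, South=-16, East=-12}, so chooses South.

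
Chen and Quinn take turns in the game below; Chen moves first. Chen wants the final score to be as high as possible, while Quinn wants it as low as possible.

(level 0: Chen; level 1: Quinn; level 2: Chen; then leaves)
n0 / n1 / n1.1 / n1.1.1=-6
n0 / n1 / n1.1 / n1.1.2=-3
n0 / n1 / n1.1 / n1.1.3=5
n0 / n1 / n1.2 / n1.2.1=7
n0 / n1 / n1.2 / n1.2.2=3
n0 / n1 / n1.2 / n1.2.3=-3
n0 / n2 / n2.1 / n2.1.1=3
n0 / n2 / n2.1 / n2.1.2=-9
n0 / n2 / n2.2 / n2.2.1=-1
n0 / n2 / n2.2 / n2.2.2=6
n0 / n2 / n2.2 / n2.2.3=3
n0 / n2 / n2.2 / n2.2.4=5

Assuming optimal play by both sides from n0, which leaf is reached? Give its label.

n1.1 (Chen): max(-6, -3, 5) = 5
n1.2 (Chen): max(7, 3, -3) = 7
n1 (Quinn): min(5, 7) = 5
n2.1 (Chen): max(3, -9) = 3
n2.2 (Chen): max(-1, 6, 3, 5) = 6
n2 (Quinn): min(3, 6) = 3
n0 (Chen): max(5, 3) = 5
At n0, Chen picks n1 (highest: 5).
At n1, Quinn picks n1.1 (lowest: 5).
At n1.1, Chen picks n1.1.3 (highest: 5).
Terminal value 5.

n1.1.3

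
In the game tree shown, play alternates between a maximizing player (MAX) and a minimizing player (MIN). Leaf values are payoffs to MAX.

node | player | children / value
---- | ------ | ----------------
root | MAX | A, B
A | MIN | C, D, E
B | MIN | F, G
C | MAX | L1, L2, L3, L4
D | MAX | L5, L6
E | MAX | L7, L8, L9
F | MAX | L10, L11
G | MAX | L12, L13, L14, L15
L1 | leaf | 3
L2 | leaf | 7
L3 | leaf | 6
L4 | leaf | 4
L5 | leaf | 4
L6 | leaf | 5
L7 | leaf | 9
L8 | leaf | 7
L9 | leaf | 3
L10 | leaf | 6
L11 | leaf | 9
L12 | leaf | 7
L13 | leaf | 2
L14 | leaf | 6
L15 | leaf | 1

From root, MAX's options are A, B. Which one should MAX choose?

C (MAX): max(3, 7, 6, 4) = 7
D (MAX): max(4, 5) = 5
E (MAX): max(9, 7, 3) = 9
A (MIN): min(7, 5, 9) = 5
F (MAX): max(6, 9) = 9
G (MAX): max(7, 2, 6, 1) = 7
B (MIN): min(9, 7) = 7
root (MAX): max(5, 7) = 7
MAX at root wants the highest of {A=5, B=7}, so chooses B.

B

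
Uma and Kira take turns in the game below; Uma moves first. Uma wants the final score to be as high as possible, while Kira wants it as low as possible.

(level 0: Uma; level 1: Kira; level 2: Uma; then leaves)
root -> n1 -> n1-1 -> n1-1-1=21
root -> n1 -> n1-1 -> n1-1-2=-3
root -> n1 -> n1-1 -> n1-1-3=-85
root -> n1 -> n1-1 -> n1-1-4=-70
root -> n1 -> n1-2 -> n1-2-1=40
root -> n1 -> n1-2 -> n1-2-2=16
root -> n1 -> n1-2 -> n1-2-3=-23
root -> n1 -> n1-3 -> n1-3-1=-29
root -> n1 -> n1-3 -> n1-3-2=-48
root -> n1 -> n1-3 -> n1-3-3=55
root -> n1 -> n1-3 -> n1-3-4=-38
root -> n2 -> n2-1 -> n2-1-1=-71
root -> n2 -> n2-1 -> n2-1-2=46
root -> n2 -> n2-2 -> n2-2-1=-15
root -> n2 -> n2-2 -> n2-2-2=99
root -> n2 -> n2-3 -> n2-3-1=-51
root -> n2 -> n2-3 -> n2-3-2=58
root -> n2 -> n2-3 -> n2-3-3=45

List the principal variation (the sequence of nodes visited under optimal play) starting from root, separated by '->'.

root -> n2 -> n2-1 -> n2-1-2

n1-1 (Uma): max(21, -3, -85, -70) = 21
n1-2 (Uma): max(40, 16, -23) = 40
n1-3 (Uma): max(-29, -48, 55, -38) = 55
n1 (Kira): min(21, 40, 55) = 21
n2-1 (Uma): max(-71, 46) = 46
n2-2 (Uma): max(-15, 99) = 99
n2-3 (Uma): max(-51, 58, 45) = 58
n2 (Kira): min(46, 99, 58) = 46
root (Uma): max(21, 46) = 46
At root, Uma picks n2 (highest: 46).
At n2, Kira picks n2-1 (lowest: 46).
At n2-1, Uma picks n2-1-2 (highest: 46).
Terminal value 46.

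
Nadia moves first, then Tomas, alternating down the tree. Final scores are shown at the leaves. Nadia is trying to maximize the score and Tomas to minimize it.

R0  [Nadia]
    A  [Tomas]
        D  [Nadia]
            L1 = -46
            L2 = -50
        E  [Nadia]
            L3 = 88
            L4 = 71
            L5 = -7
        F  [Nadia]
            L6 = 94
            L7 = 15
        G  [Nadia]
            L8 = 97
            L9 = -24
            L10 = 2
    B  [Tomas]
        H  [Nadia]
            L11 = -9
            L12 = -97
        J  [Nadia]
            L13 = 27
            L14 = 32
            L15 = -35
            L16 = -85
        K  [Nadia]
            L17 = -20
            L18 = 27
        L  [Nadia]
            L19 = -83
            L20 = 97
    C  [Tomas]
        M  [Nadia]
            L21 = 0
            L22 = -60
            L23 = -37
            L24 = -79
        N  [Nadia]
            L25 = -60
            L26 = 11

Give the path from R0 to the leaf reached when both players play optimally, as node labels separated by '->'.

R0 -> C -> M -> L21

D (Nadia): max(-46, -50) = -46
E (Nadia): max(88, 71, -7) = 88
F (Nadia): max(94, 15) = 94
G (Nadia): max(97, -24, 2) = 97
A (Tomas): min(-46, 88, 94, 97) = -46
H (Nadia): max(-9, -97) = -9
J (Nadia): max(27, 32, -35, -85) = 32
K (Nadia): max(-20, 27) = 27
L (Nadia): max(-83, 97) = 97
B (Tomas): min(-9, 32, 27, 97) = -9
M (Nadia): max(0, -60, -37, -79) = 0
N (Nadia): max(-60, 11) = 11
C (Tomas): min(0, 11) = 0
R0 (Nadia): max(-46, -9, 0) = 0
At R0, Nadia picks C (highest: 0).
At C, Tomas picks M (lowest: 0).
At M, Nadia picks L21 (highest: 0).
Terminal value 0.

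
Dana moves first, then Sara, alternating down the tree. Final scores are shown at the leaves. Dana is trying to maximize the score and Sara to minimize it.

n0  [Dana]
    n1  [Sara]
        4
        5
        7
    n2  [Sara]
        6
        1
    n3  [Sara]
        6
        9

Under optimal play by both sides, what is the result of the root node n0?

6

n1 (Sara): min(4, 5, 7) = 4
n2 (Sara): min(6, 1) = 1
n3 (Sara): min(6, 9) = 6
n0 (Dana): max(4, 1, 6) = 6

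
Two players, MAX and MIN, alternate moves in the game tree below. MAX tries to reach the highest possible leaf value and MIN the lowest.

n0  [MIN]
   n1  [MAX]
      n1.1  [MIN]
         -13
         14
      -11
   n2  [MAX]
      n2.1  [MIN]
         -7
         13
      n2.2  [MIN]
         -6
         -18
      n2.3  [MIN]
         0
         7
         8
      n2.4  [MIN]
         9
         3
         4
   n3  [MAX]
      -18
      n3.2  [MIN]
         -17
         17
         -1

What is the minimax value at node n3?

n3.2 (MIN): min(-17, 17, -1) = -17
n3 (MAX): max(-18, -17) = -17

-17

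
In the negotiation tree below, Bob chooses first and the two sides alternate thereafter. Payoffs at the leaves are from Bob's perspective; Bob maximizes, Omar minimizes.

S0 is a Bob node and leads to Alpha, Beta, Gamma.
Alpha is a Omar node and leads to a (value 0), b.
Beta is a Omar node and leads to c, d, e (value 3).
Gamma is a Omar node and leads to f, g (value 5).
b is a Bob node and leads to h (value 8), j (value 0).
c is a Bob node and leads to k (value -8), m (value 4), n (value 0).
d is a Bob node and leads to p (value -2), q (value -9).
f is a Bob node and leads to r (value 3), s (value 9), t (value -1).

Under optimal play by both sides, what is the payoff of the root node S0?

5

b (Bob): max(8, 0) = 8
Alpha (Omar): min(0, 8) = 0
c (Bob): max(-8, 4, 0) = 4
d (Bob): max(-2, -9) = -2
Beta (Omar): min(4, -2, 3) = -2
f (Bob): max(3, 9, -1) = 9
Gamma (Omar): min(9, 5) = 5
S0 (Bob): max(0, -2, 5) = 5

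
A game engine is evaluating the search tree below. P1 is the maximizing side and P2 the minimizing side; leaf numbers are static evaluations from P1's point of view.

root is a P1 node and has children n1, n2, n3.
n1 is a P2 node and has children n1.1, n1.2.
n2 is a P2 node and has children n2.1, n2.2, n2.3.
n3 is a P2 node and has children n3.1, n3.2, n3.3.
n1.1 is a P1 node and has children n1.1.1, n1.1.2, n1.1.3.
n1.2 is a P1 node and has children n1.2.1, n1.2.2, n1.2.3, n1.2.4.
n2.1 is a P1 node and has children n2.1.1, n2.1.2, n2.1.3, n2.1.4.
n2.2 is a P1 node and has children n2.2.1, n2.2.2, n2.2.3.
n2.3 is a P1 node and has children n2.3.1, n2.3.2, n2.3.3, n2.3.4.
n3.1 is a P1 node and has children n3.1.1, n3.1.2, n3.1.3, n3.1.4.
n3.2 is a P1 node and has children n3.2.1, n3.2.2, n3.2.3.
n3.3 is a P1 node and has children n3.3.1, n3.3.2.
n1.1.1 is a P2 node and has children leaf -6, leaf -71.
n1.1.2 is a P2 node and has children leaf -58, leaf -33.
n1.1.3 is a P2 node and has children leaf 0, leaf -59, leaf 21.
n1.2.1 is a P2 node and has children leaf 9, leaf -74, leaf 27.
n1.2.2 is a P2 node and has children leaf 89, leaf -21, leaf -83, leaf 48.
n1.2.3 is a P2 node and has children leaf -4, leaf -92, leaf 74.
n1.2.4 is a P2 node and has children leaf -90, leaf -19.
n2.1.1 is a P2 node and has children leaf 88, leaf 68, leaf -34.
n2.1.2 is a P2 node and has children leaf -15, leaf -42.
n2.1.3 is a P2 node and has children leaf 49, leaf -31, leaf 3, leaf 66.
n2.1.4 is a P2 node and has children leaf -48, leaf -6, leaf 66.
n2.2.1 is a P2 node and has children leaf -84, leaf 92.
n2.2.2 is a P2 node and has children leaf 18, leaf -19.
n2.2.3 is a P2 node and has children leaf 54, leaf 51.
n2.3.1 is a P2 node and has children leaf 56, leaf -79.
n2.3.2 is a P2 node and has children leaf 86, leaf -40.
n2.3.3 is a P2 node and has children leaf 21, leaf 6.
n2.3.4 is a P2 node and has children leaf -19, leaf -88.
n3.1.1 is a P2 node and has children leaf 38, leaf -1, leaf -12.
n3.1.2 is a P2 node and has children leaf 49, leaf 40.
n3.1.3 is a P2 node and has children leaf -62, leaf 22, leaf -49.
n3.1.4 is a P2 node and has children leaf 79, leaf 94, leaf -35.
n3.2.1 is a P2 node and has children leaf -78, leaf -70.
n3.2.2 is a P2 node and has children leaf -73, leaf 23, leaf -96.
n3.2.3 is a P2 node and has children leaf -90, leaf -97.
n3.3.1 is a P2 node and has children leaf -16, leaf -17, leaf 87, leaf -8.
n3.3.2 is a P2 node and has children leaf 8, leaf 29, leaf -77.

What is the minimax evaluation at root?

n1.1.1 (P2): min(-6, -71) = -71
n1.1.2 (P2): min(-58, -33) = -58
n1.1.3 (P2): min(0, -59, 21) = -59
n1.1 (P1): max(-71, -58, -59) = -58
n1.2.1 (P2): min(9, -74, 27) = -74
n1.2.2 (P2): min(89, -21, -83, 48) = -83
n1.2.3 (P2): min(-4, -92, 74) = -92
n1.2.4 (P2): min(-90, -19) = -90
n1.2 (P1): max(-74, -83, -92, -90) = -74
n1 (P2): min(-58, -74) = -74
n2.1.1 (P2): min(88, 68, -34) = -34
n2.1.2 (P2): min(-15, -42) = -42
n2.1.3 (P2): min(49, -31, 3, 66) = -31
n2.1.4 (P2): min(-48, -6, 66) = -48
n2.1 (P1): max(-34, -42, -31, -48) = -31
n2.2.1 (P2): min(-84, 92) = -84
n2.2.2 (P2): min(18, -19) = -19
n2.2.3 (P2): min(54, 51) = 51
n2.2 (P1): max(-84, -19, 51) = 51
n2.3.1 (P2): min(56, -79) = -79
n2.3.2 (P2): min(86, -40) = -40
n2.3.3 (P2): min(21, 6) = 6
n2.3.4 (P2): min(-19, -88) = -88
n2.3 (P1): max(-79, -40, 6, -88) = 6
n2 (P2): min(-31, 51, 6) = -31
n3.1.1 (P2): min(38, -1, -12) = -12
n3.1.2 (P2): min(49, 40) = 40
n3.1.3 (P2): min(-62, 22, -49) = -62
n3.1.4 (P2): min(79, 94, -35) = -35
n3.1 (P1): max(-12, 40, -62, -35) = 40
n3.2.1 (P2): min(-78, -70) = -78
n3.2.2 (P2): min(-73, 23, -96) = -96
n3.2.3 (P2): min(-90, -97) = -97
n3.2 (P1): max(-78, -96, -97) = -78
n3.3.1 (P2): min(-16, -17, 87, -8) = -17
n3.3.2 (P2): min(8, 29, -77) = -77
n3.3 (P1): max(-17, -77) = -17
n3 (P2): min(40, -78, -17) = -78
root (P1): max(-74, -31, -78) = -31

-31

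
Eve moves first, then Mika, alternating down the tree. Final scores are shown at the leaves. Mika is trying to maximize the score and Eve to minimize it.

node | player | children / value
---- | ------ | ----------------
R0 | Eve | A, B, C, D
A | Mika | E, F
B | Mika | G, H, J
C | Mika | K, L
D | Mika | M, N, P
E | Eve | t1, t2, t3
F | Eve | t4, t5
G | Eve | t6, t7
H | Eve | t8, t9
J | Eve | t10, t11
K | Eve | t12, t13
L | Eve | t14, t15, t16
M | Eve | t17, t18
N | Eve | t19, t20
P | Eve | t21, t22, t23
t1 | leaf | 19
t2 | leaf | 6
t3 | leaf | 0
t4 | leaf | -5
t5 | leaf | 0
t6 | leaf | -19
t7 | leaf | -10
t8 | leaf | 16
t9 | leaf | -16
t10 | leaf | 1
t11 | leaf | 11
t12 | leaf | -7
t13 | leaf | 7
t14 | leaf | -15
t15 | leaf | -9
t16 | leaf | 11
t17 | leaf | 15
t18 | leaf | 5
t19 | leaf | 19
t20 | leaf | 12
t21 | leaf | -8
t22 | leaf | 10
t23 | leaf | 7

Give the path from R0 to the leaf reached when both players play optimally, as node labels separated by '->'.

R0 -> C -> K -> t12

E (Eve): min(19, 6, 0) = 0
F (Eve): min(-5, 0) = -5
A (Mika): max(0, -5) = 0
G (Eve): min(-19, -10) = -19
H (Eve): min(16, -16) = -16
J (Eve): min(1, 11) = 1
B (Mika): max(-19, -16, 1) = 1
K (Eve): min(-7, 7) = -7
L (Eve): min(-15, -9, 11) = -15
C (Mika): max(-7, -15) = -7
M (Eve): min(15, 5) = 5
N (Eve): min(19, 12) = 12
P (Eve): min(-8, 10, 7) = -8
D (Mika): max(5, 12, -8) = 12
R0 (Eve): min(0, 1, -7, 12) = -7
At R0, Eve picks C (lowest: -7).
At C, Mika picks K (highest: -7).
At K, Eve picks t12 (lowest: -7).
Terminal value -7.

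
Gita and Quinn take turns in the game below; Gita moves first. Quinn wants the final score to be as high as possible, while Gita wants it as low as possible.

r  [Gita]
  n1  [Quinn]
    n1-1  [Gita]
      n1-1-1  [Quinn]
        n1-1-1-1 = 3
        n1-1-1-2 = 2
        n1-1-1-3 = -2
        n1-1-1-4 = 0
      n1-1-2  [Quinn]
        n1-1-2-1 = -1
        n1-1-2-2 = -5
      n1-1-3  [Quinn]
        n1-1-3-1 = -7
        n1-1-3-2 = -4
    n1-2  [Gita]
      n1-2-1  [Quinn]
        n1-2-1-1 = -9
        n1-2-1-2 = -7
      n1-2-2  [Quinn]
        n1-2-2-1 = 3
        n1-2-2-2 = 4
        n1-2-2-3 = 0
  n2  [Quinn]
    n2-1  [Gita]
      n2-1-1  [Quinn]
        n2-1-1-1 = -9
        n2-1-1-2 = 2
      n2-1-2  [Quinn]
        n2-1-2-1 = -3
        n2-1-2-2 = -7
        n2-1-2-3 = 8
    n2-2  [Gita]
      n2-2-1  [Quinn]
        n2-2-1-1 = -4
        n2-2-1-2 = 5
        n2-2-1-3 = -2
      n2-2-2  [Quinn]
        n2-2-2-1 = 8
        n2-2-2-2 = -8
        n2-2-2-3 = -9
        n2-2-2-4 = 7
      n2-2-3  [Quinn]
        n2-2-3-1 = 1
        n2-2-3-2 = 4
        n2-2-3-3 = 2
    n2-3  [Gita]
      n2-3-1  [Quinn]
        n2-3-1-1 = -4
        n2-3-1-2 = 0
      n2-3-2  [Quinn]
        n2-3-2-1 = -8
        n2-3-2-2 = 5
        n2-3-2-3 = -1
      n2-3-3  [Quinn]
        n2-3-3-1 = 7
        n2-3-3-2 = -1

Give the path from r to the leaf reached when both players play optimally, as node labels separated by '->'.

r -> n1 -> n1-1 -> n1-1-3 -> n1-1-3-2

n1-1-1 (Quinn): max(3, 2, -2, 0) = 3
n1-1-2 (Quinn): max(-1, -5) = -1
n1-1-3 (Quinn): max(-7, -4) = -4
n1-1 (Gita): min(3, -1, -4) = -4
n1-2-1 (Quinn): max(-9, -7) = -7
n1-2-2 (Quinn): max(3, 4, 0) = 4
n1-2 (Gita): min(-7, 4) = -7
n1 (Quinn): max(-4, -7) = -4
n2-1-1 (Quinn): max(-9, 2) = 2
n2-1-2 (Quinn): max(-3, -7, 8) = 8
n2-1 (Gita): min(2, 8) = 2
n2-2-1 (Quinn): max(-4, 5, -2) = 5
n2-2-2 (Quinn): max(8, -8, -9, 7) = 8
n2-2-3 (Quinn): max(1, 4, 2) = 4
n2-2 (Gita): min(5, 8, 4) = 4
n2-3-1 (Quinn): max(-4, 0) = 0
n2-3-2 (Quinn): max(-8, 5, -1) = 5
n2-3-3 (Quinn): max(7, -1) = 7
n2-3 (Gita): min(0, 5, 7) = 0
n2 (Quinn): max(2, 4, 0) = 4
r (Gita): min(-4, 4) = -4
At r, Gita picks n1 (lowest: -4).
At n1, Quinn picks n1-1 (highest: -4).
At n1-1, Gita picks n1-1-3 (lowest: -4).
At n1-1-3, Quinn picks n1-1-3-2 (highest: -4).
Terminal value -4.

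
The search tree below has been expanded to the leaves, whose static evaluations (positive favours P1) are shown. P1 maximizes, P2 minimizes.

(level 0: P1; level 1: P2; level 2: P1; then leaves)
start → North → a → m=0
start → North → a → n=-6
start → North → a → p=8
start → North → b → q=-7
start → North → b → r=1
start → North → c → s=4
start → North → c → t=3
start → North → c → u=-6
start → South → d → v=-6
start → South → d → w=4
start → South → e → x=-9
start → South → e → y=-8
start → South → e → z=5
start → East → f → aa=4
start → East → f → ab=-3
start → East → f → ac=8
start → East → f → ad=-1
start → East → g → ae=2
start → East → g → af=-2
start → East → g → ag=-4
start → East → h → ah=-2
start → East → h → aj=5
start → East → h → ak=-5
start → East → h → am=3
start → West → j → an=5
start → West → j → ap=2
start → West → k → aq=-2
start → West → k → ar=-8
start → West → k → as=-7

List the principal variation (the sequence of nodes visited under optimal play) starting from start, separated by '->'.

start -> South -> d -> w

a (P1): max(0, -6, 8) = 8
b (P1): max(-7, 1) = 1
c (P1): max(4, 3, -6) = 4
North (P2): min(8, 1, 4) = 1
d (P1): max(-6, 4) = 4
e (P1): max(-9, -8, 5) = 5
South (P2): min(4, 5) = 4
f (P1): max(4, -3, 8, -1) = 8
g (P1): max(2, -2, -4) = 2
h (P1): max(-2, 5, -5, 3) = 5
East (P2): min(8, 2, 5) = 2
j (P1): max(5, 2) = 5
k (P1): max(-2, -8, -7) = -2
West (P2): min(5, -2) = -2
start (P1): max(1, 4, 2, -2) = 4
At start, P1 picks South (highest: 4).
At South, P2 picks d (lowest: 4).
At d, P1 picks w (highest: 4).
Terminal value 4.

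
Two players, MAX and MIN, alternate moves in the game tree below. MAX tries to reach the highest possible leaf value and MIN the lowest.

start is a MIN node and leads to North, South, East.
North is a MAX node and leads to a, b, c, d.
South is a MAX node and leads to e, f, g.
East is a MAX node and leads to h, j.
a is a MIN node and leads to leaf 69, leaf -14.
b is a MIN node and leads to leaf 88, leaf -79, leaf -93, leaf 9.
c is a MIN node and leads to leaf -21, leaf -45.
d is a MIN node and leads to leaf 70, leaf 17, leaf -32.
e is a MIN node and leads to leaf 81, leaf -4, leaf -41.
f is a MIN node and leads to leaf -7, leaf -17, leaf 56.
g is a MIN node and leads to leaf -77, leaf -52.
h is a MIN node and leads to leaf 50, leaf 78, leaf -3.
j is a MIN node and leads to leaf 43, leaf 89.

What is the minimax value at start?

-17

a (MIN): min(69, -14) = -14
b (MIN): min(88, -79, -93, 9) = -93
c (MIN): min(-21, -45) = -45
d (MIN): min(70, 17, -32) = -32
North (MAX): max(-14, -93, -45, -32) = -14
e (MIN): min(81, -4, -41) = -41
f (MIN): min(-7, -17, 56) = -17
g (MIN): min(-77, -52) = -77
South (MAX): max(-41, -17, -77) = -17
h (MIN): min(50, 78, -3) = -3
j (MIN): min(43, 89) = 43
East (MAX): max(-3, 43) = 43
start (MIN): min(-14, -17, 43) = -17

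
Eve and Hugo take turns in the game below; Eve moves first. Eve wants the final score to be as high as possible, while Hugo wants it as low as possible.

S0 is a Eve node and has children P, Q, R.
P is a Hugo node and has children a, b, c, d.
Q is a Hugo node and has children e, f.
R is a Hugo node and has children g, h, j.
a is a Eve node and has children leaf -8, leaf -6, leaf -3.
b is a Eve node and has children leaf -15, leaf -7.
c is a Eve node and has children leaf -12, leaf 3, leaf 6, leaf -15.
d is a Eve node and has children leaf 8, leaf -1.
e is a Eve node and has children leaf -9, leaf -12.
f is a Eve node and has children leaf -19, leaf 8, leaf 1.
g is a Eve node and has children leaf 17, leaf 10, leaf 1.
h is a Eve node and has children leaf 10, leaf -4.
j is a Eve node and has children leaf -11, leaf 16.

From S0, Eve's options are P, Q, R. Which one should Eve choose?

a (Eve): max(-8, -6, -3) = -3
b (Eve): max(-15, -7) = -7
c (Eve): max(-12, 3, 6, -15) = 6
d (Eve): max(8, -1) = 8
P (Hugo): min(-3, -7, 6, 8) = -7
e (Eve): max(-9, -12) = -9
f (Eve): max(-19, 8, 1) = 8
Q (Hugo): min(-9, 8) = -9
g (Eve): max(17, 10, 1) = 17
h (Eve): max(10, -4) = 10
j (Eve): max(-11, 16) = 16
R (Hugo): min(17, 10, 16) = 10
S0 (Eve): max(-7, -9, 10) = 10
Eve at S0 wants the highest of {P=-7, Q=-9, R=10}, so chooses R.

R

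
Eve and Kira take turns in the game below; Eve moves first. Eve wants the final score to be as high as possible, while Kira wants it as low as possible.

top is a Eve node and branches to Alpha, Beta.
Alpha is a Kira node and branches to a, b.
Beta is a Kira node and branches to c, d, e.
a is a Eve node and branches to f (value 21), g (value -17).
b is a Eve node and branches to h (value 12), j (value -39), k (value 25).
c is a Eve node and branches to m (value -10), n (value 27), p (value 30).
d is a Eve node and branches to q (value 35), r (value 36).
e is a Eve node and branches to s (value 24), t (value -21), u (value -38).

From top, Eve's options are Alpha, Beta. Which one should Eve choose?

a (Eve): max(21, -17) = 21
b (Eve): max(12, -39, 25) = 25
Alpha (Kira): min(21, 25) = 21
c (Eve): max(-10, 27, 30) = 30
d (Eve): max(35, 36) = 36
e (Eve): max(24, -21, -38) = 24
Beta (Kira): min(30, 36, 24) = 24
top (Eve): max(21, 24) = 24
Eve at top wants the highest of {Alpha=21, Beta=24}, so chooses Beta.

Beta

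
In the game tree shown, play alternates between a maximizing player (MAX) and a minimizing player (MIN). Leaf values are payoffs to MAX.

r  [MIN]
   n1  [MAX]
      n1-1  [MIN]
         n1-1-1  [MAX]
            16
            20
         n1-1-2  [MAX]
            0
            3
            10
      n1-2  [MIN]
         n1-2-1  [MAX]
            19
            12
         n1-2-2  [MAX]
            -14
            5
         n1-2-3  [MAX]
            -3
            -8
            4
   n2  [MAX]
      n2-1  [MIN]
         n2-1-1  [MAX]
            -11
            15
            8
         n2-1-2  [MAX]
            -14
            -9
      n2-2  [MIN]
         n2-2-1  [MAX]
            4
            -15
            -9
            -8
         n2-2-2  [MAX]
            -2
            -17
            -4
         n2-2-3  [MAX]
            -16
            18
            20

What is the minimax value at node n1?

10

n1-1-1 (MAX): max(16, 20) = 20
n1-1-2 (MAX): max(0, 3, 10) = 10
n1-1 (MIN): min(20, 10) = 10
n1-2-1 (MAX): max(19, 12) = 19
n1-2-2 (MAX): max(-14, 5) = 5
n1-2-3 (MAX): max(-3, -8, 4) = 4
n1-2 (MIN): min(19, 5, 4) = 4
n1 (MAX): max(10, 4) = 10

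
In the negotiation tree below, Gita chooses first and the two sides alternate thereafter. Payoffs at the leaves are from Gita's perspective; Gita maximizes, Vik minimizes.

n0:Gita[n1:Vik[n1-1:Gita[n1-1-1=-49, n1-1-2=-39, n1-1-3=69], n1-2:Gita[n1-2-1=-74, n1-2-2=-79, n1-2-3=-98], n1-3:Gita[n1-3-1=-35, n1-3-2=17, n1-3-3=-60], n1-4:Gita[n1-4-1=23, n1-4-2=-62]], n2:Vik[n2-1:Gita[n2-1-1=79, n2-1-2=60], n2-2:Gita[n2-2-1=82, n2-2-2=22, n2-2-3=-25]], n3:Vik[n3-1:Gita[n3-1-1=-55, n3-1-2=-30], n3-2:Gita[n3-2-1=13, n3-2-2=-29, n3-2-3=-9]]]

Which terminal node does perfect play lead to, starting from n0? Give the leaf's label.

n1-1 (Gita): max(-49, -39, 69) = 69
n1-2 (Gita): max(-74, -79, -98) = -74
n1-3 (Gita): max(-35, 17, -60) = 17
n1-4 (Gita): max(23, -62) = 23
n1 (Vik): min(69, -74, 17, 23) = -74
n2-1 (Gita): max(79, 60) = 79
n2-2 (Gita): max(82, 22, -25) = 82
n2 (Vik): min(79, 82) = 79
n3-1 (Gita): max(-55, -30) = -30
n3-2 (Gita): max(13, -29, -9) = 13
n3 (Vik): min(-30, 13) = -30
n0 (Gita): max(-74, 79, -30) = 79
At n0, Gita picks n2 (highest: 79).
At n2, Vik picks n2-1 (lowest: 79).
At n2-1, Gita picks n2-1-1 (highest: 79).
Terminal value 79.

n2-1-1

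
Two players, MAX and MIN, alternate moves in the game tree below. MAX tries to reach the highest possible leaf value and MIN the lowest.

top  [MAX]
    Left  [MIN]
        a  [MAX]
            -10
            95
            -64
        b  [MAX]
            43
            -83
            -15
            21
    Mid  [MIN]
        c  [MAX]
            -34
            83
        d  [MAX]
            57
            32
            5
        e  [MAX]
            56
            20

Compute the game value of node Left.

43

a (MAX): max(-10, 95, -64) = 95
b (MAX): max(43, -83, -15, 21) = 43
Left (MIN): min(95, 43) = 43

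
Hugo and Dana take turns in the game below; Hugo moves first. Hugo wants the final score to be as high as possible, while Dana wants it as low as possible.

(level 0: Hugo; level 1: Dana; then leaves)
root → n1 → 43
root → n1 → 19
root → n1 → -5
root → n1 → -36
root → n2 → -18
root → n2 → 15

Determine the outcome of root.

-18

n1 (Dana): min(43, 19, -5, -36) = -36
n2 (Dana): min(-18, 15) = -18
root (Hugo): max(-36, -18) = -18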